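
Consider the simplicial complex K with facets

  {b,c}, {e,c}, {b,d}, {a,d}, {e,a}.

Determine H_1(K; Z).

Order the vertices as a < b < c < d < e. Listing each simplex with vertices in this order, K has dimension 1 with simplices:

  0-simplices (5): a, b, c, d, e
  1-simplices (5): ad, ae, bc, bd, ce

so the chain groups are C_0 ≅ Z^5, C_1 ≅ Z^5.

∂_1: C_1 → C_0 is given by ∂[p,q] = [q] − [p].
The resulting 5×5 matrix has rank 4, and its Smith normal form has invariant factors (1,1,1,1).

From H_k ≅ ker(∂_k) / im(∂_{k+1}) we obtain:

  H_1: rank ker ∂_1 − rank ∂_2 = (5 − 4) − 0 = 1, and there is no ∂_2, so H_1 ≅ Z.

H_1 = Z.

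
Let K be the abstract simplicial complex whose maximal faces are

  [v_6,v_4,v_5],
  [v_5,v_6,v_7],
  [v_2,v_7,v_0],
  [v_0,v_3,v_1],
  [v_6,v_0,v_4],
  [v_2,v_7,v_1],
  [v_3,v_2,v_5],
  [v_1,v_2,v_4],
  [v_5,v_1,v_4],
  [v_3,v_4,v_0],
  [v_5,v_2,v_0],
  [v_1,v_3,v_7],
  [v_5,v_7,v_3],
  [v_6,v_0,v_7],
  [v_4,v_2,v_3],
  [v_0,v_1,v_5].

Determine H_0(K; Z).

Take the total order v_0 < v_1 < v_2 < v_3 < v_4 < v_5 < v_6 < v_7 on the vertex set. Then K (dimension 2) consists of the simplices:

  0-simplices (8): [v_0], [v_1], [v_2], [v_3], [v_4], [v_5], [v_6], [v_7]
  1-simplices (24): (24 of them)
  2-simplices (16): (16 of them)

so the chain groups are C_0 ≅ Z^8, C_1 ≅ Z^24, C_2 ≅ Z^16.

Boundary ∂_1: C_1 → C_0 is given by ∂[p,q] = [q] − [p]. For instance
  ∂[v_6,v_7] = [v_7] − [v_6].
As a 8×24 matrix over Z this has rank 7, with invariant factors (1,1,1,1,1,1,1).

∂_2: C_2 → C_1 acts by ∂[p,q,r] = [q,r] − [p,r] + [p,q]. For instance
  ∂[v_0,v_6,v_7] = [v_6,v_7] − [v_0,v_7] + [v_0,v_6],
  ∂[v_5,v_6,v_7] = [v_6,v_7] − [v_5,v_7] + [v_5,v_6].
The resulting 24×16 matrix has rank 15, and its Smith normal form has invariant factors (1,1,1,1,1,1,1,1,1,1,1,1,1,1,1).

From H_k ≅ ker(∂_k) / im(∂_{k+1}) we obtain:

  H_0: rank C_0 − rank ∂_1 = 8 − 7 = 1, and the invariant factors of ∂_1 are all 1, so H_0 = Z.

H_0 ≅ Z.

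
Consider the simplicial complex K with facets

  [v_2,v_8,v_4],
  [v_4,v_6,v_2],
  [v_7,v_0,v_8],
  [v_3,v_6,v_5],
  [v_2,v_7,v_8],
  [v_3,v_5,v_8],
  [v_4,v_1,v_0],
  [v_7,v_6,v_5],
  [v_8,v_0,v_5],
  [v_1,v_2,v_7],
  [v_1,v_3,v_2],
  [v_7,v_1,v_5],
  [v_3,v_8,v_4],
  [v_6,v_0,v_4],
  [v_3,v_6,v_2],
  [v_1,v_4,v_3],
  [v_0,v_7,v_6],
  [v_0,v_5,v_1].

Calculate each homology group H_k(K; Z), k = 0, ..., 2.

K has 9 vertices, 27 edges, 18 triangles.
rank ∂_0 = 0, rank ∂_1 = 8 ⇒ b_0 = 9 − 0 − 8 = 1; all invariant factors of ∂_1 are 1 so no torsion. So H_0 = Z.
rank ∂_1 = 8, rank ∂_2 = 18 ⇒ b_1 = 27 − 8 − 18 = 1; ∂_2 has invariant factor(s) [2] giving torsion. So H_1 = Z ⊕ Z/2.
rank ∂_2 = 18, rank ∂_3 = 0 ⇒ b_2 = 18 − 18 − 0 = 0. So H_2 = 0.

H_0 ≅ Z,  H_1 ≅ Z ⊕ Z/2,  H_2 = 0.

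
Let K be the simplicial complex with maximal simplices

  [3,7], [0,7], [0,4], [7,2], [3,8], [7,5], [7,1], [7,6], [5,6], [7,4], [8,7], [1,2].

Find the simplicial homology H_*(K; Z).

H_0 = Z,  H_1 = Z^4.

Fix the vertex order 0 < 1 < 2 < 3 < 4 < 5 < 6 < 7 < 8 and write every simplex with vertices in increasing order. Then dim K = 1 and the simplices of K are:

  0-simplices (9): [0], [1], [2], [3], [4], [5], [6], [7], [8]
  1-simplices (12): [0,4], [0,7], [1,2], [1,7], [2,7], [3,7], [3,8], [4,7], [5,6], [5,7], [6,7], [7,8]

so the chain groups are C_0 ≅ Z^9, C_1 ≅ Z^12.

Boundary ∂_1: C_1 → C_0 is given by ∂[p,q] = [q] − [p].
The resulting 9×12 matrix has rank 8, and its Smith normal form has invariant factors (1,1,1,1,1,1,1,1).

Computing H_k = (kernel of ∂_k) / (image of ∂_{k+1}):

  H_0: rank C_0 − rank ∂_1 = 9 − 8 = 1, and the invariant factors of ∂_1 are all 1, so H_0 = Z.
  H_1: rank ker ∂_1 − rank ∂_2 = (12 − 8) − 0 = 4, and there is no ∂_2, so H_1 = Z^4.

As a check, the Euler characteristic is 9 − 12 = -3, which agrees with 1 − 4 = -3.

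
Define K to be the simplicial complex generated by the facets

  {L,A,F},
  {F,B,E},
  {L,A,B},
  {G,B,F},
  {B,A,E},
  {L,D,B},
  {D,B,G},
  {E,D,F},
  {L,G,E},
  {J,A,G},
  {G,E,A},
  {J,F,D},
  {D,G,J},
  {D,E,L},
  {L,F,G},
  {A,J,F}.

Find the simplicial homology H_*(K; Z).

H_0 = Z,  H_1 = Z^2,  H_2 = Z.

Order the vertices as A < B < D < E < F < G < J < L. Listing each simplex with vertices in this order, K has dimension 2 with simplices:

  0-simplices (8): A, B, D, E, F, G, J, L
  1-simplices (24): AB, AE, AF, AG, AJ, AL, BD, BE, BF, BG, BL, DE, DF, DG, DJ, DL, EF, EG, EL, FG, FJ, FL, GJ, GL
  2-simplices (16): ABE, ABL, AEG, AFJ, AFL, AGJ, BDG, BDL, BEF, BFG, DEF, DEL, DFJ, DGJ, EGL, FGL

Hence C_0 ≅ Z^8, C_1 ≅ Z^24, C_2 ≅ Z^16.

The boundary map ∂_1: C_1 → C_0 is given by ∂[p,q] = [q] − [p].
The 8×24 boundary matrix has rank 7 and Smith normal form diag(1,1,1,1,1,1,1).

The boundary map ∂_2: C_2 → C_1 sends each 2-simplex [p,q,r] to [q,r] − [p,r] + [p,q]. For instance
  ∂AEG = EG − AG + AE,
  ∂BDG = DG − BG + BD.
This gives a 24×16 integer matrix of rank 15; reducing to Smith normal form yields diagonal entries (1,1,1,1,1,1,1,1,1,1,1,1,1,1,1).

Computing H_k = (kernel of ∂_k) / (image of ∂_{k+1}):

  H_0: rank C_0 − rank ∂_1 = 8 − 7 = 1, and the invariant factors of ∂_1 are all 1, so H_0 = Z.
  H_1: rank ker ∂_1 − rank ∂_2 = (24 − 7) − 15 = 2, and the invariant factors of ∂_2 are all 1, so H_1 = Z^2.
  H_2: rank ker ∂_2 − rank ∂_3 = (16 − 15) − 0 = 1, and there is no ∂_3, so H_2 = Z.

(K is a triangulation of the torus T^2.)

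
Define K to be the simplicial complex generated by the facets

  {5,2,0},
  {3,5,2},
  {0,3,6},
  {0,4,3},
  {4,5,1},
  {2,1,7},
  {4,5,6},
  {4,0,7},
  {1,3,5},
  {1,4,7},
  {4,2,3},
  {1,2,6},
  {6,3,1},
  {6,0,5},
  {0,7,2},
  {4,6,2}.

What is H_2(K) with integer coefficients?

We work with the vertex ordering 0 < 1 < 2 < 3 < 4 < 5 < 6 < 7. The simplices of K, each written with vertices in increasing order, are:

  0-simplices (8): [0], [1], [2], [3], [4], [5], [6], [7]
  1-simplices (24): (24 of them)
  2-simplices (16): [0,2,5], [0,2,7], [0,3,4], [0,3,6], [0,4,7], [0,5,6], [1,2,6], [1,2,7], [1,3,5], [1,3,6], [1,4,5], [1,4,7], [2,3,4], [2,3,5], [2,4,6], [4,5,6]

Hence C_0 ≅ Z^8, C_1 ≅ Z^24, C_2 ≅ Z^16.

Boundary ∂_1: C_1 → C_0 sends each edge [p,q] (with p < q) to q − p. For instance
  ∂[1,5] = [5] − [1].
The resulting 8×24 matrix has rank 7, and its Smith normal form has invariant factors (1,1,1,1,1,1,1).

∂_2: C_2 → C_1 sends each 2-simplex [p,q,r] to [q,r] − [p,r] + [p,q]. For instance
  ∂[4,5,6] = [5,6] − [4,6] + [4,5],
  ∂[0,3,4] = [3,4] − [0,4] + [0,3].
The 24×16 boundary matrix has rank 15 and Smith normal form diag(1,1,1,1,1,1,1,1,1,1,1,1,1,1,1).

Computing H_k = (kernel of ∂_k) / (image of ∂_{k+1}):

  H_2: rank ker ∂_2 − rank ∂_3 = (16 − 15) − 0 = 1, and there is no ∂_3, so H_2 = Z.

(K is a triangulation of the torus T^2.)

H_2 = Z.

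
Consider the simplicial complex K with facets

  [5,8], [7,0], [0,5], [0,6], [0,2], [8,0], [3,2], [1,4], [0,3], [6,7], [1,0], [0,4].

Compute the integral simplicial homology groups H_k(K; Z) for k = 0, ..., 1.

H_0 ≅ Z,  H_1 ≅ Z^4.

Order the vertices as 0 < 1 < 2 < 3 < 4 < 5 < 6 < 7 < 8. Listing each simplex with vertices in this order, K has dimension 1 with simplices:

  0-simplices (9): [0], [1], [2], [3], [4], [5], [6], [7], [8]
  1-simplices (12): [0,1], [0,2], [0,3], [0,4], [0,5], [0,6], [0,7], [0,8], [1,4], [2,3], [5,8], [6,7]

giving chain groups C_0 ≅ Z^9, C_1 ≅ Z^12.

Boundary ∂_1: C_1 → C_0 maps an edge to its endpoints' difference, ∂[p,q] = q − p. For instance
  ∂[5,8] = [8] − [5].
As a 9×12 matrix over Z this has rank 8, with invariant factors (1,1,1,1,1,1,1,1).

Computing H_k = (kernel of ∂_k) / (image of ∂_{k+1}):

  H_0: rank C_0 − rank ∂_1 = 9 − 8 = 1, and the invariant factors of ∂_1 are all 1, so H_0 = Z.
  H_1: rank ker ∂_1 − rank ∂_2 = (12 − 8) − 0 = 4, and there is no ∂_2, so H_1 = Z^4.

As a check, the Euler characteristic is 9 − 12 = -3, which agrees with 1 − 4 = -3.
(K is a triangulation of a wedge of 4 circles.)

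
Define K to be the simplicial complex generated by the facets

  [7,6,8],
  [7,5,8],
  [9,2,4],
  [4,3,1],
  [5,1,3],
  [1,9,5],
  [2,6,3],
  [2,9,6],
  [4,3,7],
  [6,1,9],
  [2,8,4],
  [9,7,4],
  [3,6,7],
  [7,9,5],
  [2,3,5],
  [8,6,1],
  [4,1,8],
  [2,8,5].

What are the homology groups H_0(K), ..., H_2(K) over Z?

H_0 ≅ Z,  H_1 ≅ Z^2,  H_2 ≅ Z.

We work with the vertex ordering 1 < 2 < 3 < 4 < 5 < 6 < 7 < 8 < 9. The simplices of K, each written with vertices in increasing order, are:

  0-simplices (9): [1], [2], [3], [4], [5], [6], [7], [8], [9]
  1-simplices (27): (27 of them)
  2-simplices (18): [1,3,4], [1,3,5], [1,4,8], [1,5,9], [1,6,8], [1,6,9], [2,3,5], [2,3,6], [2,4,8], [2,4,9], [2,5,8], [2,6,9], [3,4,7], [3,6,7], [4,7,9], [5,7,8], [5,7,9], [6,7,8]

giving chain groups C_0 ≅ Z^9, C_1 ≅ Z^27, C_2 ≅ Z^18.

Boundary ∂_1: C_1 → C_0 maps an edge to its endpoints' difference, ∂[p,q] = q − p.
As a 9×27 matrix over Z this has rank 8, with invariant factors (1,1,1,1,1,1,1,1).

The boundary map ∂_2: C_2 → C_1 maps a triangle to the signed sum of its edges. For instance
  ∂[2,5,8] = [5,8] − [2,8] + [2,5],
  ∂[5,7,9] = [7,9] − [5,9] + [5,7].
As a 27×18 matrix over Z this has rank 17, with invariant factors (1,1,1,1,1,1,1,1,1,1,1,1,1,1,1,1,1).

Computing H_k = (kernel of ∂_k) / (image of ∂_{k+1}):

  H_0: rank C_0 − rank ∂_1 = 9 − 8 = 1, and the invariant factors of ∂_1 are all 1, so H_0 ≅ Z.
  H_1: rank ker ∂_1 − rank ∂_2 = (27 − 8) − 17 = 2, and the invariant factors of ∂_2 are all 1, so H_1 ≅ Z^2.
  H_2: rank ker ∂_2 − rank ∂_3 = (18 − 17) − 0 = 1, and there is no ∂_3, so H_2 ≅ Z.

(K is a triangulation of the torus T^2.)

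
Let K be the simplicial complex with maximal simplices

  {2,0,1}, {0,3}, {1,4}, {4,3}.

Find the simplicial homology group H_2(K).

Fix the vertex order 0 < 1 < 2 < 3 < 4 and write every simplex with vertices in increasing order. Then dim K = 2 and the simplices of K are:

  0-simplices (5): [0], [1], [2], [3], [4]
  1-simplices (6): [0,1], [0,2], [0,3], [1,2], [1,4], [3,4]
  2-simplices (1): [0,1,2]

so the chain groups are C_0 ≅ Z^5, C_1 ≅ Z^6, C_2 ≅ Z^1.

Boundary ∂_1: C_1 → C_0 sends each edge [p,q] (with p < q) to q − p. For instance
  ∂[1,2] = [2] − [1].
The resulting 5×6 matrix has rank 4, and its Smith normal form has invariant factors (1,1,1,1).

∂_2: C_2 → C_1 sends each 2-simplex [p,q,r] to [q,r] − [p,r] + [p,q]. For instance
  ∂[0,1,2] = [1,2] − [0,2] + [0,1].
The resulting 6×1 matrix has rank 1, and its Smith normal form has invariant factors (1).

Computing H_k = (kernel of ∂_k) / (image of ∂_{k+1}):

  H_2: rank ker ∂_2 − rank ∂_3 = (1 − 1) − 0 = 0, and there is no ∂_3, so H_2 ≅ 0.

H_2 = 0.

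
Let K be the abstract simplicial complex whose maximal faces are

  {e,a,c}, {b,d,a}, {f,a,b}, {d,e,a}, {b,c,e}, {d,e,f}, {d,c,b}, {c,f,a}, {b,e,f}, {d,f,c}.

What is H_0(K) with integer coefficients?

Order the vertices as a < b < c < d < e < f. Listing each simplex with vertices in this order, K has dimension 2 with simplices:

  0-simplices (6): a, b, c, d, e, f
  1-simplices (15): ab, ac, ad, ae, af, bc, bd, be, bf, cd, ce, cf, de, df, ef
  2-simplices (10): abd, abf, ace, acf, ade, bcd, bce, bef, cdf, def

giving chain groups C_0 ≅ Z^6, C_1 ≅ Z^15, C_2 ≅ Z^10.

The boundary map ∂_1: C_1 → C_0 is given by ∂[p,q] = [q] − [p]. For instance
  ∂cd = d − c.
As a 6×15 matrix over Z this has rank 5, with invariant factors (1,1,1,1,1).

Boundary ∂_2: C_2 → C_1 sends each 2-simplex [p,q,r] to [q,r] − [p,r] + [p,q]. For instance
  ∂abd = bd − ad + ab,
  ∂bcd = cd − bd + bc.
This gives a 15×10 integer matrix of rank 10; reducing to Smith normal form yields diagonal entries (1,1,1,1,1,1,1,1,1,2).

Now H_k = ker ∂_k / im ∂_{k+1}, so:

  H_0: rank C_0 − rank ∂_1 = 6 − 5 = 1, and the invariant factors of ∂_1 are all 1, so H_0 = Z.

(K is a triangulation of the real projective plane RP^2.)

H_0 ≅ Z.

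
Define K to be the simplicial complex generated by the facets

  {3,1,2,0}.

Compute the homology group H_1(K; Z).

H_1 = 0.

Fix the vertex order 0 < 1 < 2 < 3 and write every simplex with vertices in increasing order. Then dim K = 3 and the simplices of K are:

  0-simplices (4): [0], [1], [2], [3]
  1-simplices (6): [0,1], [0,2], [0,3], [1,2], [1,3], [2,3]
  2-simplices (4): [0,1,2], [0,1,3], [0,2,3], [1,2,3]
  3-simplices (1): [0,1,2,3]

so the chain groups are C_0 ≅ Z^4, C_1 ≅ Z^6, C_2 ≅ Z^4, C_3 ≅ Z^1.

Boundary ∂_1: C_1 → C_0 is given by ∂[p,q] = [q] − [p].
The resulting 4×6 matrix has rank 3, and its Smith normal form has invariant factors (1,1,1).

The boundary map ∂_2: C_2 → C_1 maps a triangle to the signed sum of its edges. For instance
  ∂[0,2,3] = [2,3] − [0,3] + [0,2],
  ∂[0,1,2] = [1,2] − [0,2] + [0,1].
The 6×4 boundary matrix has rank 3 and Smith normal form diag(1,1,1).

∂_3: C_3 → C_2 sends each 3-simplex σ to the alternating sum Σ_i (−1)^i (σ with its i-th vertex removed). For instance
  ∂[0,1,2,3] = [1,2,3] − [0,2,3] + [0,1,3] − [0,1,2].
This gives a 4×1 integer matrix of rank 1; reducing to Smith normal form yields diagonal entries (1).

Now H_k = ker ∂_k / im ∂_{k+1}, so:

  H_1: rank ker ∂_1 − rank ∂_2 = (6 − 3) − 3 = 0, and the invariant factors of ∂_2 are all 1, so H_1 ≅ 0.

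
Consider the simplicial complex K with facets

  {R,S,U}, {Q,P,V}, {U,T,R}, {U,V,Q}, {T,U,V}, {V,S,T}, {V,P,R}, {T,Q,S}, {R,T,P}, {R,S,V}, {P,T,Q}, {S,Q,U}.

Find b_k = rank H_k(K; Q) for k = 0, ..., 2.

b_0 = 1, b_1 = 0, b_2 = 0.

We work with the vertex ordering P < Q < R < S < T < U < V. The simplices of K, each written with vertices in increasing order, are:

  0-simplices (7): P, Q, R, S, T, U, V
  1-simplices (18): PQ, PR, PT, PV, QS, QT, QU, QV, RS, RT, RU, RV, ST, SU, SV, TU, TV, UV
  2-simplices (12): PQT, PQV, PRT, PRV, QST, QSU, QUV, RSU, RSV, RTU, STV, TUV

so the chain groups are C_0 ≅ Z^7, C_1 ≅ Z^18, C_2 ≅ Z^12.

Boundary ∂_1: C_1 → C_0 sends each edge [p,q] (with p < q) to q − p.
This gives a 7×18 integer matrix of rank 6; reducing to Smith normal form yields diagonal entries (1,1,1,1,1,1).

∂_2: C_2 → C_1 sends each 2-simplex [p,q,r] to [q,r] − [p,r] + [p,q]. For instance
  ∂QUV = UV − QV + QU,
  ∂PQV = QV − PV + PQ.
As a 18×12 matrix over Z this has rank 12, with invariant factors (1,1,1,1,1,1,1,1,1,1,1,2).

From H_k ≅ ker(∂_k) / im(∂_{k+1}) we obtain:

  H_0: rank C_0 − rank ∂_1 = 7 − 6 = 1, and the invariant factors of ∂_1 are all 1, so H_0 ≅ Z.
  H_1: rank ker ∂_1 − rank ∂_2 = (18 − 6) − 12 = 0, and ∂_2 has invariant factor 2 > 1, so H_1 ≅ Z_2.
  H_2: rank ker ∂_2 − rank ∂_3 = (12 − 12) − 0 = 0, and there is no ∂_3, so H_2 ≅ 0.

Hence the Betti numbers are b_0 = 1, b_1 = 0, b_2 = 0.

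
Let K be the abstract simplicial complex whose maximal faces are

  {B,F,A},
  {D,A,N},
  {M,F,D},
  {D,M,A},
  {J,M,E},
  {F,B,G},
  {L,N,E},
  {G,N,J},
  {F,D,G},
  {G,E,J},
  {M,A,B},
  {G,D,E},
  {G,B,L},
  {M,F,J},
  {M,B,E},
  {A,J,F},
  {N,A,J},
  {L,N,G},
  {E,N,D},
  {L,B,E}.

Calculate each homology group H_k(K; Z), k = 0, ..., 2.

K has 10 vertices, 30 edges, 20 triangles.
rank ∂_0 = 0, rank ∂_1 = 9 ⇒ b_0 = 10 − 0 − 9 = 1; all invariant factors of ∂_1 are 1 so no torsion. So H_0 = Z.
rank ∂_1 = 9, rank ∂_2 = 20 ⇒ b_1 = 30 − 9 − 20 = 1; ∂_2 has invariant factor(s) [2] giving torsion. So H_1 = Z × Z/2.
rank ∂_2 = 20, rank ∂_3 = 0 ⇒ b_2 = 20 − 20 − 0 = 0. So H_2 = 0.

H_0 = Z,  H_1 = Z × Z/2,  H_2 = 0.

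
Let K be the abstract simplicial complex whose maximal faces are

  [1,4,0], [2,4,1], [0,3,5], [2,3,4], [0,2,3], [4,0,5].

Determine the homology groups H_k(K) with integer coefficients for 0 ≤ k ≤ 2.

Take the total order 0 < 1 < 2 < 3 < 4 < 5 on the vertex set. Then K (dimension 2) consists of the simplices:

  0-simplices (6): [0], [1], [2], [3], [4], [5]
  1-simplices (12): [0,1], [0,2], [0,3], [0,4], [0,5], [1,2], [1,4], [2,3], [2,4], [3,4], [3,5], [4,5]
  2-simplices (6): [0,1,4], [0,2,3], [0,3,5], [0,4,5], [1,2,4], [2,3,4]

giving chain groups C_0 ≅ Z^6, C_1 ≅ Z^12, C_2 ≅ Z^6.

Boundary ∂_1: C_1 → C_0 maps an edge to its endpoints' difference, ∂[p,q] = q − p.
As a 6×12 matrix over Z this has rank 5, with invariant factors (1,1,1,1,1).

The boundary map ∂_2: C_2 → C_1 maps a triangle to the signed sum of its edges. For instance
  ∂[0,2,3] = [2,3] − [0,3] + [0,2],
  ∂[0,1,4] = [1,4] − [0,4] + [0,1].
The resulting 12×6 matrix has rank 6, and its Smith normal form has invariant factors (1,1,1,1,1,1).

Reading off H_k = ker ∂_k / im ∂_{k+1}:

  H_0: rank C_0 − rank ∂_1 = 6 − 5 = 1, and the invariant factors of ∂_1 are all 1, so H_0 = Z.
  H_1: rank ker ∂_1 − rank ∂_2 = (12 − 5) − 6 = 1, and the invariant factors of ∂_2 are all 1, so H_1 = Z.
  H_2: rank ker ∂_2 − rank ∂_3 = (6 − 6) − 0 = 0, and there is no ∂_3, so H_2 = 0.

As a check, the Euler characteristic is 6 − 12 + 6 = 0, which agrees with 1 − 1 + 0 = 0.
(K is a triangulation of the cylinder S^1 x I.)

H_0 = Z,  H_1 = Z,  H_2 = 0.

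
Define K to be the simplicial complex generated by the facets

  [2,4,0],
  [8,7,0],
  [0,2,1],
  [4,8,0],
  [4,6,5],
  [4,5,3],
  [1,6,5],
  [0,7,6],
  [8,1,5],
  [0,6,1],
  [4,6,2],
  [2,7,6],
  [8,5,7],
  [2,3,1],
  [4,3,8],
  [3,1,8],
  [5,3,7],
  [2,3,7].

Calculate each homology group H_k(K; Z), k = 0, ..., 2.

H_0 = Z,  H_1 = Z ⊕ Z/2Z,  H_2 = 0.

Order the vertices as 0 < 1 < 2 < 3 < 4 < 5 < 6 < 7 < 8. Listing each simplex with vertices in this order, K has dimension 2 with simplices:

  0-simplices (9): [0], [1], [2], [3], [4], [5], [6], [7], [8]
  1-simplices (27): (27 of them)
  2-simplices (18): [0,1,2], [0,1,6], [0,2,4], [0,4,8], [0,6,7], [0,7,8], [1,2,3], [1,3,8], [1,5,6], [1,5,8], [2,3,7], [2,4,6], [2,6,7], [3,4,5], [3,4,8], [3,5,7], [4,5,6], [5,7,8]

so the chain groups are C_0 ≅ Z^9, C_1 ≅ Z^27, C_2 ≅ Z^18.

The boundary map ∂_1: C_1 → C_0 is given by ∂[p,q] = [q] − [p]. For instance
  ∂[4,8] = [8] − [4].
This gives a 9×27 integer matrix of rank 8; reducing to Smith normal form yields diagonal entries (1,1,1,1,1,1,1,1).

Boundary ∂_2: C_2 → C_1 acts by ∂[p,q,r] = [q,r] − [p,r] + [p,q]. For instance
  ∂[1,3,8] = [3,8] − [1,8] + [1,3],
  ∂[2,3,7] = [3,7] − [2,7] + [2,3].
This gives a 27×18 integer matrix of rank 18; reducing to Smith normal form yields diagonal entries (1,1,1,1,1,1,1,1,1,1,1,1,1,1,1,1,1,2).

Computing H_k = (kernel of ∂_k) / (image of ∂_{k+1}):

  H_0: rank C_0 − rank ∂_1 = 9 − 8 = 1, and the invariant factors of ∂_1 are all 1, so H_0 ≅ Z.
  H_1: rank ker ∂_1 − rank ∂_2 = (27 − 8) − 18 = 1, and ∂_2 has invariant factor 2 > 1, so H_1 ≅ Z ⊕ Z/2Z.
  H_2: rank ker ∂_2 − rank ∂_3 = (18 − 18) − 0 = 0, and there is no ∂_3, so H_2 ≅ 0.

As a check, the Euler characteristic is 9 − 27 + 18 = 0, which agrees with 1 − 1 + 0 = 0.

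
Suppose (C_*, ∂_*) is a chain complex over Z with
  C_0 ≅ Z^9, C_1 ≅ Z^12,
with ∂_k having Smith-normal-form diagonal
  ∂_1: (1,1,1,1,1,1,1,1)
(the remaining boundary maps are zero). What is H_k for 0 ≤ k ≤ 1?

H_0 = Z,  H_1 = Z^4.

H_0: b_0 = 9 − 0 − 8 = 1; torsion from ∂_1 factors > 1: none. So H_0 = Z.
H_1: b_1 = 12 − 8 − 0 = 4; torsion from ∂_2 factors > 1: none. So H_1 = Z^4.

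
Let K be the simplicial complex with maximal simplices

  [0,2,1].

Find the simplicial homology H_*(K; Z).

H_0 = Z,  H_1 = 0,  H_2 = 0.

Fix the vertex order 0 < 1 < 2 and write every simplex with vertices in increasing order. Then dim K = 2 and the simplices of K are:

  0-simplices (3): [0], [1], [2]
  1-simplices (3): [0,1], [0,2], [1,2]
  2-simplices (1): [0,1,2]

so the chain groups are C_0 ≅ Z^3, C_1 ≅ Z^3, C_2 ≅ Z^1.

The boundary map ∂_1: C_1 → C_0 is given by ∂[p,q] = [q] − [p]. For instance
  ∂[1,2] = [2] − [1].
As a 3×3 matrix over Z this has rank 2, with invariant factors (1,1).

The boundary map ∂_2: C_2 → C_1 sends each 2-simplex [p,q,r] to [q,r] − [p,r] + [p,q]. For instance
  ∂[0,1,2] = [1,2] − [0,2] + [0,1].
The resulting 3×1 matrix has rank 1, and its Smith normal form has invariant factors (1).

Now H_k = ker ∂_k / im ∂_{k+1}, so:

  H_0: rank C_0 − rank ∂_1 = 3 − 2 = 1, and the invariant factors of ∂_1 are all 1, so H_0 ≅ Z.
  H_1: rank ker ∂_1 − rank ∂_2 = (3 − 2) − 1 = 0, and the invariant factors of ∂_2 are all 1, so H_1 ≅ 0.
  H_2: rank ker ∂_2 − rank ∂_3 = (1 − 1) − 0 = 0, and there is no ∂_3, so H_2 ≅ 0.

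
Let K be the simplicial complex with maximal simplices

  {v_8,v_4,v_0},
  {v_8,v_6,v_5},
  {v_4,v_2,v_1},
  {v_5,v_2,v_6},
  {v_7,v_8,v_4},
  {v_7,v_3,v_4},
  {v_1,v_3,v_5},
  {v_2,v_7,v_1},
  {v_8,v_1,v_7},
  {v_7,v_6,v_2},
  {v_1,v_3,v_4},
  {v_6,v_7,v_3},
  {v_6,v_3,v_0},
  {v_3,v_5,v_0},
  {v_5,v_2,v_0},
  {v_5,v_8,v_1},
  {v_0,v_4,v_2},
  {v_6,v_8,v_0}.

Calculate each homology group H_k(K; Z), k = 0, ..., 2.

H_0 = Z,  H_1 = Z × Z/2,  H_2 = 0.

Fix the vertex order v_0 < v_1 < v_2 < v_3 < v_4 < v_5 < v_6 < v_7 < v_8 and write every simplex with vertices in increasing order. Then dim K = 2 and the simplices of K are:

  0-simplices (9): [v_0], [v_1], [v_2], [v_3], [v_4], [v_5], [v_6], [v_7], [v_8]
  1-simplices (27): (27 of them)
  2-simplices (18): (18 of them)

Hence C_0 ≅ Z^9, C_1 ≅ Z^27, C_2 ≅ Z^18.

∂_1: C_1 → C_0 sends each edge [p,q] (with p < q) to q − p.
The resulting 9×27 matrix has rank 8, and its Smith normal form has invariant factors (1,1,1,1,1,1,1,1).

Boundary ∂_2: C_2 → C_1 sends each 2-simplex [p,q,r] to [q,r] − [p,r] + [p,q]. For instance
  ∂[v_0,v_6,v_8] = [v_6,v_8] − [v_0,v_8] + [v_0,v_6],
  ∂[v_1,v_3,v_4] = [v_3,v_4] − [v_1,v_4] + [v_1,v_3].
The 27×18 boundary matrix has rank 18 and Smith normal form diag(1,1,1,1,1,1,1,1,1,1,1,1,1,1,1,1,1,2).

Reading off H_k = ker ∂_k / im ∂_{k+1}:

  H_0: rank C_0 − rank ∂_1 = 9 − 8 = 1, and the invariant factors of ∂_1 are all 1, so H_0 = Z.
  H_1: rank ker ∂_1 − rank ∂_2 = (27 − 8) − 18 = 1, and ∂_2 has invariant factor 2 > 1, so H_1 = Z × Z/2.
  H_2: rank ker ∂_2 − rank ∂_3 = (18 − 18) − 0 = 0, and there is no ∂_3, so H_2 = 0.

(K is a triangulation of the Klein bottle.)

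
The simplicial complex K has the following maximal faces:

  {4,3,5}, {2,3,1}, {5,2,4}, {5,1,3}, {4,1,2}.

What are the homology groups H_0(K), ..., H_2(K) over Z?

H_0 ≅ Z,  H_1 ≅ Z,  H_2 = 0.

K has 5 vertices, 10 edges, 5 triangles.
rank ∂_0 = 0, rank ∂_1 = 4 ⇒ b_0 = 5 − 0 − 4 = 1; all invariant factors of ∂_1 are 1 so no torsion. So H_0 = Z.
rank ∂_1 = 4, rank ∂_2 = 5 ⇒ b_1 = 10 − 4 − 5 = 1; all invariant factors of ∂_2 are 1 so no torsion. So H_1 = Z.
rank ∂_2 = 5, rank ∂_3 = 0 ⇒ b_2 = 5 − 5 − 0 = 0. So H_2 = 0.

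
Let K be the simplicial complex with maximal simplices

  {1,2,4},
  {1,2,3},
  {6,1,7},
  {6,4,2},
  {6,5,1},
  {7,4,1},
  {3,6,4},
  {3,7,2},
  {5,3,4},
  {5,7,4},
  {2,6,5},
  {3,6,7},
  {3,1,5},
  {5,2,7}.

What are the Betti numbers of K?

b_0 = 1, b_1 = 2, b_2 = 1.

K has 7 vertices, 21 edges, 14 triangles.
rank ∂_0 = 0, rank ∂_1 = 6 ⇒ b_0 = 7 − 0 − 6 = 1; all invariant factors of ∂_1 are 1 so no torsion. So H_0 ≅ Z.
rank ∂_1 = 6, rank ∂_2 = 13 ⇒ b_1 = 21 − 6 − 13 = 2; all invariant factors of ∂_2 are 1 so no torsion. So H_1 ≅ Z^2.
rank ∂_2 = 13, rank ∂_3 = 0 ⇒ b_2 = 14 − 13 − 0 = 1. So H_2 ≅ Z.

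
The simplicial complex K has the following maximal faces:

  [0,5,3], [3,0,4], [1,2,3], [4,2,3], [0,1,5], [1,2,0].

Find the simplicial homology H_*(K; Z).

H_0 = Z,  H_1 = Z,  H_2 = 0.

Order the vertices as 0 < 1 < 2 < 3 < 4 < 5. Listing each simplex with vertices in this order, K has dimension 2 with simplices:

  0-simplices (6): [0], [1], [2], [3], [4], [5]
  1-simplices (12): [0,1], [0,2], [0,3], [0,4], [0,5], [1,2], [1,3], [1,5], [2,3], [2,4], [3,4], [3,5]
  2-simplices (6): [0,1,2], [0,1,5], [0,3,4], [0,3,5], [1,2,3], [2,3,4]

giving chain groups C_0 ≅ Z^6, C_1 ≅ Z^12, C_2 ≅ Z^6.

The boundary map ∂_1: C_1 → C_0 maps an edge to its endpoints' difference, ∂[p,q] = q − p. For instance
  ∂[0,1] = [1] − [0].
This gives a 6×12 integer matrix of rank 5; reducing to Smith normal form yields diagonal entries (1,1,1,1,1).

∂_2: C_2 → C_1 acts by ∂[p,q,r] = [q,r] − [p,r] + [p,q]. For instance
  ∂[0,1,5] = [1,5] − [0,5] + [0,1],
  ∂[0,3,5] = [3,5] − [0,5] + [0,3].
The resulting 12×6 matrix has rank 6, and its Smith normal form has invariant factors (1,1,1,1,1,1).

Computing H_k = (kernel of ∂_k) / (image of ∂_{k+1}):

  H_0: rank C_0 − rank ∂_1 = 6 − 5 = 1, and the invariant factors of ∂_1 are all 1, so H_0 ≅ Z.
  H_1: rank ker ∂_1 − rank ∂_2 = (12 − 5) − 6 = 1, and the invariant factors of ∂_2 are all 1, so H_1 ≅ Z.
  H_2: rank ker ∂_2 − rank ∂_3 = (6 − 6) − 0 = 0, and there is no ∂_3, so H_2 ≅ 0.

(K is a triangulation of the cylinder S^1 x I.)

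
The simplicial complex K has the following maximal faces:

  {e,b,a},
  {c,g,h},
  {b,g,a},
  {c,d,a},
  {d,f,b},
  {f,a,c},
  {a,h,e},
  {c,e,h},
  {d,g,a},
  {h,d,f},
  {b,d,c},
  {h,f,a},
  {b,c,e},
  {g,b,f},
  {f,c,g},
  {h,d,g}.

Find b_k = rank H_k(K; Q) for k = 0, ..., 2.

b_0 = 1, b_1 = 2, b_2 = 1.

K has 8 vertices, 24 edges, 16 triangles.
rank ∂_0 = 0, rank ∂_1 = 7 ⇒ b_0 = 8 − 0 − 7 = 1; all invariant factors of ∂_1 are 1 so no torsion. So H_0 ≅ Z.
rank ∂_1 = 7, rank ∂_2 = 15 ⇒ b_1 = 24 − 7 − 15 = 2; all invariant factors of ∂_2 are 1 so no torsion. So H_1 ≅ Z^2.
rank ∂_2 = 15, rank ∂_3 = 0 ⇒ b_2 = 16 − 15 − 0 = 1. So H_2 ≅ Z.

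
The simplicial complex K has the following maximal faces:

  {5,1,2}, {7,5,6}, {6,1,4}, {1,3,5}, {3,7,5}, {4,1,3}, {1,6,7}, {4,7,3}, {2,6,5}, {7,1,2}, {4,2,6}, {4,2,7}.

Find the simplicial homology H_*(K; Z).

H_0 = Z,  H_1 = Z_2,  H_2 = 0.

We work with the vertex ordering 1 < 2 < 3 < 4 < 5 < 6 < 7. The simplices of K, each written with vertices in increasing order, are:

  0-simplices (7): [1], [2], [3], [4], [5], [6], [7]
  1-simplices (18): [1,2], [1,3], [1,4], [1,5], [1,6], [1,7], [2,4], [2,5], [2,6], [2,7], [3,4], [3,5], [3,7], [4,6], [4,7], [5,6], [5,7], [6,7]
  2-simplices (12): [1,2,5], [1,2,7], [1,3,4], [1,3,5], [1,4,6], [1,6,7], [2,4,6], [2,4,7], [2,5,6], [3,4,7], [3,5,7], [5,6,7]

giving chain groups C_0 ≅ Z^7, C_1 ≅ Z^18, C_2 ≅ Z^12.

Boundary ∂_1: C_1 → C_0 maps an edge to its endpoints' difference, ∂[p,q] = q − p. For instance
  ∂[3,7] = [7] − [3].
The 7×18 boundary matrix has rank 6 and Smith normal form diag(1,1,1,1,1,1).

Boundary ∂_2: C_2 → C_1 sends each 2-simplex [p,q,r] to [q,r] − [p,r] + [p,q]. For instance
  ∂[2,5,6] = [5,6] − [2,6] + [2,5],
  ∂[2,4,6] = [4,6] − [2,6] + [2,4].
The resulting 18×12 matrix has rank 12, and its Smith normal form has invariant factors (1,1,1,1,1,1,1,1,1,1,1,2).

Computing H_k = (kernel of ∂_k) / (image of ∂_{k+1}):

  H_0: rank C_0 − rank ∂_1 = 7 − 6 = 1, and the invariant factors of ∂_1 are all 1, so H_0 = Z.
  H_1: rank ker ∂_1 − rank ∂_2 = (18 − 6) − 12 = 0, and ∂_2 has invariant factor 2 > 1, so H_1 = Z_2.
  H_2: rank ker ∂_2 − rank ∂_3 = (12 − 12) − 0 = 0, and there is no ∂_3, so H_2 = 0.

As a check, the Euler characteristic is 7 − 18 + 12 = 1, which agrees with 1 − 0 + 0 = 1.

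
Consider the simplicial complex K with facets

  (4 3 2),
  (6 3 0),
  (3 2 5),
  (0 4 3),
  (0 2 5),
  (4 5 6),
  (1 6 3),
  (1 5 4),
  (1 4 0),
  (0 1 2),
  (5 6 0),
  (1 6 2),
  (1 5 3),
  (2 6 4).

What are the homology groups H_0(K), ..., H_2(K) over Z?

Take the total order 0 < 1 < 2 < 3 < 4 < 5 < 6 on the vertex set. Then K (dimension 2) consists of the simplices:

  0-simplices (7): [0], [1], [2], [3], [4], [5], [6]
  1-simplices (21): [0,1], [0,2], [0,3], [0,4], [0,5], [0,6], [1,2], [1,3], [1,4], [1,5], [1,6], [2,3], [2,4], [2,5], [2,6], [3,4], [3,5], [3,6], [4,5], [4,6], [5,6]
  2-simplices (14): [0,1,2], [0,1,4], [0,2,5], [0,3,4], [0,3,6], [0,5,6], [1,2,6], [1,3,5], [1,3,6], [1,4,5], [2,3,4], [2,3,5], [2,4,6], [4,5,6]

so the chain groups are C_0 ≅ Z^7, C_1 ≅ Z^21, C_2 ≅ Z^14.

The boundary map ∂_1: C_1 → C_0 maps an edge to its endpoints' difference, ∂[p,q] = q − p. For instance
  ∂[2,5] = [5] − [2].
The 7×21 boundary matrix has rank 6 and Smith normal form diag(1,1,1,1,1,1).

∂_2: C_2 → C_1 acts by ∂[p,q,r] = [q,r] − [p,r] + [p,q]. For instance
  ∂[0,3,6] = [3,6] − [0,6] + [0,3],
  ∂[1,4,5] = [4,5] − [1,5] + [1,4].
The resulting 21×14 matrix has rank 13, and its Smith normal form has invariant factors (1,1,1,1,1,1,1,1,1,1,1,1,1).

From H_k ≅ ker(∂_k) / im(∂_{k+1}) we obtain:

  H_0: rank C_0 − rank ∂_1 = 7 − 6 = 1, and the invariant factors of ∂_1 are all 1, so H_0 = Z.
  H_1: rank ker ∂_1 − rank ∂_2 = (21 − 6) − 13 = 2, and the invariant factors of ∂_2 are all 1, so H_1 = Z^2.
  H_2: rank ker ∂_2 − rank ∂_3 = (14 − 13) − 0 = 1, and there is no ∂_3, so H_2 = Z.

H_0 = Z,  H_1 = Z^2,  H_2 = Z.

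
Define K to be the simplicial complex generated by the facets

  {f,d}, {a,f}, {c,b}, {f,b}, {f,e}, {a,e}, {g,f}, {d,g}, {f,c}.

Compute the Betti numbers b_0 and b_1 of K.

Order the vertices as a < b < c < d < e < f < g. Listing each simplex with vertices in this order, K has dimension 1 with simplices:

  0-simplices (7): a, b, c, d, e, f, g
  1-simplices (9): ae, af, bc, bf, cf, df, dg, ef, fg

giving chain groups C_0 ≅ Z^7, C_1 ≅ Z^9.

Boundary ∂_1: C_1 → C_0 maps an edge to its endpoints' difference, ∂[p,q] = q − p.
As a 7×9 matrix over Z this has rank 6, with invariant factors (1,1,1,1,1,1).

From H_k ≅ ker(∂_k) / im(∂_{k+1}) we obtain:

  H_0: rank C_0 − rank ∂_1 = 7 − 6 = 1, and the invariant factors of ∂_1 are all 1, so H_0 = Z.
  H_1: rank ker ∂_1 − rank ∂_2 = (9 − 6) − 0 = 3, and there is no ∂_2, so H_1 = Z^3.

As a check, the Euler characteristic is 7 − 9 = -2, which agrees with 1 − 3 = -2.

Hence the Betti numbers are b_0 = 1, b_1 = 3.

b_0 = 1, b_1 = 3.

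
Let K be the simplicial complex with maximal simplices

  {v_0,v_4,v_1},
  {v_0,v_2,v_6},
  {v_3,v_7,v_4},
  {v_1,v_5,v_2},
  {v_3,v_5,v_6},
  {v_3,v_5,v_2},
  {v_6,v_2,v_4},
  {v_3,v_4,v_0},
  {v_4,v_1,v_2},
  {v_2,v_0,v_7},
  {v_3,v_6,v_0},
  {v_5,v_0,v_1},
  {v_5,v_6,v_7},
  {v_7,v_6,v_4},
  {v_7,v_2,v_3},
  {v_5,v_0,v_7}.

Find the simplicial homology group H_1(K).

H_1 = Z^2.

Take the total order v_0 < v_1 < v_2 < v_3 < v_4 < v_5 < v_6 < v_7 on the vertex set. Then K (dimension 2) consists of the simplices:

  0-simplices (8): [v_0], [v_1], [v_2], [v_3], [v_4], [v_5], [v_6], [v_7]
  1-simplices (24): (24 of them)
  2-simplices (16): (16 of them)

so the chain groups are C_0 ≅ Z^8, C_1 ≅ Z^24, C_2 ≅ Z^16.

Boundary ∂_1: C_1 → C_0 sends each edge [p,q] (with p < q) to q − p.
The resulting 8×24 matrix has rank 7, and its Smith normal form has invariant factors (1,1,1,1,1,1,1).

∂_2: C_2 → C_1 acts by ∂[p,q,r] = [q,r] − [p,r] + [p,q]. For instance
  ∂[v_2,v_4,v_6] = [v_4,v_6] − [v_2,v_6] + [v_2,v_4],
  ∂[v_0,v_1,v_5] = [v_1,v_5] − [v_0,v_5] + [v_0,v_1].
This gives a 24×16 integer matrix of rank 15; reducing to Smith normal form yields diagonal entries (1,1,1,1,1,1,1,1,1,1,1,1,1,1,1).

Now H_k = ker ∂_k / im ∂_{k+1}, so:

  H_1: rank ker ∂_1 − rank ∂_2 = (24 − 7) − 15 = 2, and the invariant factors of ∂_2 are all 1, so H_1 = Z^2.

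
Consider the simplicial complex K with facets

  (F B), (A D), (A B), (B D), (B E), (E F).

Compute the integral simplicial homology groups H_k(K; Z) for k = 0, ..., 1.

Order the vertices as A < B < D < E < F. Listing each simplex with vertices in this order, K has dimension 1 with simplices:

  0-simplices (5): A, B, D, E, F
  1-simplices (6): AB, AD, BD, BE, BF, EF

Hence C_0 ≅ Z^5, C_1 ≅ Z^6.

The boundary map ∂_1: C_1 → C_0 maps an edge to its endpoints' difference, ∂[p,q] = q − p.
The resulting 5×6 matrix has rank 4, and its Smith normal form has invariant factors (1,1,1,1).

Computing H_k = (kernel of ∂_k) / (image of ∂_{k+1}):

  H_0: rank C_0 − rank ∂_1 = 5 − 4 = 1, and the invariant factors of ∂_1 are all 1, so H_0 = Z.
  H_1: rank ker ∂_1 − rank ∂_2 = (6 − 4) − 0 = 2, and there is no ∂_2, so H_1 = Z^2.

As a check, the Euler characteristic is 5 − 6 = -1, which agrees with 1 − 2 = -1.

H_0 ≅ Z,  H_1 ≅ Z^2.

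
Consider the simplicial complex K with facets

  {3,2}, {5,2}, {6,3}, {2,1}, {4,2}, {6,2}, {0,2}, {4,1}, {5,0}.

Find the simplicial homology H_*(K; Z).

We work with the vertex ordering 0 < 1 < 2 < 3 < 4 < 5 < 6. The simplices of K, each written with vertices in increasing order, are:

  0-simplices (7): [0], [1], [2], [3], [4], [5], [6]
  1-simplices (9): [0,2], [0,5], [1,2], [1,4], [2,3], [2,4], [2,5], [2,6], [3,6]

Hence C_0 ≅ Z^7, C_1 ≅ Z^9.

Boundary ∂_1: C_1 → C_0 is given by ∂[p,q] = [q] − [p]. For instance
  ∂[1,4] = [4] − [1].
The 7×9 boundary matrix has rank 6 and Smith normal form diag(1,1,1,1,1,1).

Now H_k = ker ∂_k / im ∂_{k+1}, so:

  H_0: rank C_0 − rank ∂_1 = 7 − 6 = 1, and the invariant factors of ∂_1 are all 1, so H_0 ≅ Z.
  H_1: rank ker ∂_1 − rank ∂_2 = (9 − 6) − 0 = 3, and there is no ∂_2, so H_1 ≅ Z^3.

As a check, the Euler characteristic is 7 − 9 = -2, which agrees with 1 − 3 = -2.

H_0 ≅ Z,  H_1 ≅ Z^3.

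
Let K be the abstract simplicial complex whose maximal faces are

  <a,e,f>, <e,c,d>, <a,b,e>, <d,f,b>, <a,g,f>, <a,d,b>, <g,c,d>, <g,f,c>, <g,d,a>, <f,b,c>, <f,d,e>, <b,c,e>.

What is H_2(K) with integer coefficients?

Order the vertices as a < b < c < d < e < f < g. Listing each simplex with vertices in this order, K has dimension 2 with simplices:

  0-simplices (7): a, b, c, d, e, f, g
  1-simplices (18): ab, ad, ae, af, ag, bc, bd, be, bf, cd, ce, cf, cg, de, df, dg, ef, fg
  2-simplices (12): abd, abe, adg, aef, afg, bce, bcf, bdf, cde, cdg, cfg, def

Hence C_0 ≅ Z^7, C_1 ≅ Z^18, C_2 ≅ Z^12.

Boundary ∂_1: C_1 → C_0 is given by ∂[p,q] = [q] − [p]. For instance
  ∂cg = g − c.
The resulting 7×18 matrix has rank 6, and its Smith normal form has invariant factors (1,1,1,1,1,1).

Boundary ∂_2: C_2 → C_1 sends each 2-simplex [p,q,r] to [q,r] − [p,r] + [p,q]. For instance
  ∂afg = fg − ag + af,
  ∂adg = dg − ag + ad.
The resulting 18×12 matrix has rank 12, and its Smith normal form has invariant factors (1,1,1,1,1,1,1,1,1,1,1,2).

Reading off H_k = ker ∂_k / im ∂_{k+1}:

  H_2: rank ker ∂_2 − rank ∂_3 = (12 − 12) − 0 = 0, and there is no ∂_3, so H_2 ≅ 0.

(K is a triangulation of the real projective plane RP^2.)

H_2 ≅ 0.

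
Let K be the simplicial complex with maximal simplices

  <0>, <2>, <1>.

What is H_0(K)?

H_0 ≅ Z^3.

K has 3 vertices.
rank ∂_0 = 0, rank ∂_1 = 0 ⇒ b_0 = 3 − 0 − 0 = 3. So H_0 ≅ Z^3.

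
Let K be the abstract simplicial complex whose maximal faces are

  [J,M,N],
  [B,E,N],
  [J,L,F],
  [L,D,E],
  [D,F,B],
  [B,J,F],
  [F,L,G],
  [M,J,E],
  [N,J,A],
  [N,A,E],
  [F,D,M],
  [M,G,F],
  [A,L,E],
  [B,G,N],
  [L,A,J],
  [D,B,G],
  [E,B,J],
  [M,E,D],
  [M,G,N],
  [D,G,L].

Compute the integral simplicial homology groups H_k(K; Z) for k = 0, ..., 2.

K has 10 vertices, 30 edges, 20 triangles.
rank ∂_0 = 0, rank ∂_1 = 9 ⇒ b_0 = 10 − 0 − 9 = 1; all invariant factors of ∂_1 are 1 so no torsion. So H_0 = Z.
rank ∂_1 = 9, rank ∂_2 = 20 ⇒ b_1 = 30 − 9 − 20 = 1; ∂_2 has invariant factor(s) [2] giving torsion. So H_1 = Z ⊕ Z/2.
rank ∂_2 = 20, rank ∂_3 = 0 ⇒ b_2 = 20 − 20 − 0 = 0. So H_2 = 0.

H_0 = Z,  H_1 = Z ⊕ Z/2,  H_2 = 0.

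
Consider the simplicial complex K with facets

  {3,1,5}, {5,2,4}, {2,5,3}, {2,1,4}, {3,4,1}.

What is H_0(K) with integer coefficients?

H_0 ≅ Z.

K has 5 vertices, 10 edges, 5 triangles.
rank ∂_0 = 0, rank ∂_1 = 4 ⇒ b_0 = 5 − 0 − 4 = 1; all invariant factors of ∂_1 are 1 so no torsion. So H_0 = Z.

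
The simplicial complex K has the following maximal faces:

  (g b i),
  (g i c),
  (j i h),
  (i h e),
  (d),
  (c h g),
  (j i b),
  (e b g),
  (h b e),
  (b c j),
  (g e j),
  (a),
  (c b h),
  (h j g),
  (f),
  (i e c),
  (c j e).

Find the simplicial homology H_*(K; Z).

H_0 = Z^4,  H_1 = Z^2,  H_2 = Z.

Order the vertices as a < b < c < d < e < f < g < h < i < j. Listing each simplex with vertices in this order, K has dimension 2 with simplices:

  0-simplices (10): a, b, c, d, e, f, g, h, i, j
  1-simplices (21): bc, be, bg, bh, bi, bj, ce, cg, ch, ci, cj, eg, eh, ei, ej, gh, gi, gj, hi, hj, ij
  2-simplices (14): bch, bcj, beg, beh, bgi, bij, cei, cej, cgh, cgi, egj, ehi, ghj, hij

giving chain groups C_0 ≅ Z^10, C_1 ≅ Z^21, C_2 ≅ Z^14.

∂_1: C_1 → C_0 sends each edge [p,q] (with p < q) to q − p. For instance
  ∂ce = e − c.
As a 10×21 matrix over Z this has rank 6, with invariant factors (1,1,1,1,1,1).

The boundary map ∂_2: C_2 → C_1 acts by ∂[p,q,r] = [q,r] − [p,r] + [p,q]. For instance
  ∂cgi = gi − ci + cg,
  ∂bij = ij − bj + bi.
The 21×14 boundary matrix has rank 13 and Smith normal form diag(1,1,1,1,1,1,1,1,1,1,1,1,1).

Reading off H_k = ker ∂_k / im ∂_{k+1}:

  H_0: rank C_0 − rank ∂_1 = 10 − 6 = 4, and the invariant factors of ∂_1 are all 1, so H_0 = Z^4.
  H_1: rank ker ∂_1 − rank ∂_2 = (21 − 6) − 13 = 2, and the invariant factors of ∂_2 are all 1, so H_1 = Z^2.
  H_2: rank ker ∂_2 − rank ∂_3 = (14 − 13) − 0 = 1, and there is no ∂_3, so H_2 = Z.

(K is a triangulation of the disjoint union of the torus T^2 and a set of 3 points.)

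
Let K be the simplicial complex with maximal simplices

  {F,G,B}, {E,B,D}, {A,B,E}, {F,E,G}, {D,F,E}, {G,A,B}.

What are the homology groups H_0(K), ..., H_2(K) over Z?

Order the vertices as A < B < D < E < F < G. Listing each simplex with vertices in this order, K has dimension 2 with simplices:

  0-simplices (6): A, B, D, E, F, G
  1-simplices (12): AB, AE, AG, BD, BE, BF, BG, DE, DF, EF, EG, FG
  2-simplices (6): ABE, ABG, BDE, BFG, DEF, EFG

so the chain groups are C_0 ≅ Z^6, C_1 ≅ Z^12, C_2 ≅ Z^6.

The boundary map ∂_1: C_1 → C_0 maps an edge to its endpoints' difference, ∂[p,q] = q − p.
This gives a 6×12 integer matrix of rank 5; reducing to Smith normal form yields diagonal entries (1,1,1,1,1).

∂_2: C_2 → C_1 maps a triangle to the signed sum of its edges. For instance
  ∂DEF = EF − DF + DE,
  ∂ABE = BE − AE + AB.
As a 12×6 matrix over Z this has rank 6, with invariant factors (1,1,1,1,1,1).

Computing H_k = (kernel of ∂_k) / (image of ∂_{k+1}):

  H_0: rank C_0 − rank ∂_1 = 6 − 5 = 1, and the invariant factors of ∂_1 are all 1, so H_0 = Z.
  H_1: rank ker ∂_1 − rank ∂_2 = (12 − 5) − 6 = 1, and the invariant factors of ∂_2 are all 1, so H_1 = Z.
  H_2: rank ker ∂_2 − rank ∂_3 = (6 − 6) − 0 = 0, and there is no ∂_3, so H_2 = 0.

(K is a triangulation of the cylinder S^1 x I.)

H_0 = Z,  H_1 = Z,  H_2 = 0.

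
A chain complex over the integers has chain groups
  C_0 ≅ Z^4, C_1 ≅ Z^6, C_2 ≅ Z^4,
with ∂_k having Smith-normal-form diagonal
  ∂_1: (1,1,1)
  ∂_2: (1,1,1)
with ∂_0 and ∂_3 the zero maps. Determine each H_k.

H_0 ≅ Z,  H_1 = 0,  H_2 ≅ Z.

H_0: b_0 = 4 − 0 − 3 = 1; torsion from ∂_1 factors > 1: none. So H_0 ≅ Z.
H_1: b_1 = 6 − 3 − 3 = 0; torsion from ∂_2 factors > 1: none. So H_1 ≅ 0.
H_2: b_2 = 4 − 3 − 0 = 1; torsion from ∂_3 factors > 1: none. So H_2 ≅ Z.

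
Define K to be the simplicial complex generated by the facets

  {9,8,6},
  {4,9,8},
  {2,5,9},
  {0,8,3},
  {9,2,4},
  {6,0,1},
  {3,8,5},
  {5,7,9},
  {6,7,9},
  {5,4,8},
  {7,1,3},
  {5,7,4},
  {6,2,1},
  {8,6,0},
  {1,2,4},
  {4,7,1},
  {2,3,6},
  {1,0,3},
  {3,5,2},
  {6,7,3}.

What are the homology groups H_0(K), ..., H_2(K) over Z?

H_0 = Z,  H_1 = Z ⊕ Z/2,  H_2 = 0.

K has 10 vertices, 30 edges, 20 triangles.
rank ∂_0 = 0, rank ∂_1 = 9 ⇒ b_0 = 10 − 0 − 9 = 1; all invariant factors of ∂_1 are 1 so no torsion. So H_0 ≅ Z.
rank ∂_1 = 9, rank ∂_2 = 20 ⇒ b_1 = 30 − 9 − 20 = 1; ∂_2 has invariant factor(s) [2] giving torsion. So H_1 ≅ Z ⊕ Z/2.
rank ∂_2 = 20, rank ∂_3 = 0 ⇒ b_2 = 20 − 20 − 0 = 0. So H_2 ≅ 0.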